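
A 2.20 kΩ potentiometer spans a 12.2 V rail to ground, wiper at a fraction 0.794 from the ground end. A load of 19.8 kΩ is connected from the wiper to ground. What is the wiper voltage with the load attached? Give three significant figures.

V ≈ 9.51 V

The wiper splits the pot into (1−α)R = 453.2 Ω above and αR = 1747 Ω below.
Lower section ‖ load = 1605 Ω.
V_wiper = 12.2 × 1605/(453.2 + 1605) = 9.51 V.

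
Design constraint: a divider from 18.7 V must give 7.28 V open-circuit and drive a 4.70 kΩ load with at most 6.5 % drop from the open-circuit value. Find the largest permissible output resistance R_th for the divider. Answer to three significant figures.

Loading drop = R_th/(R_th + R_L) ≤ 0.0650, so R_th ≤ R_L · ε/(1−ε) = 4.70 kΩ × 0.0650/0.9350 = 327 Ω.
(Any R1, R2 with R2/(R1+R2) = 0.389 and R1‖R2 ≤ 327 Ω will meet the spec.)

R_th ≤ 327 Ω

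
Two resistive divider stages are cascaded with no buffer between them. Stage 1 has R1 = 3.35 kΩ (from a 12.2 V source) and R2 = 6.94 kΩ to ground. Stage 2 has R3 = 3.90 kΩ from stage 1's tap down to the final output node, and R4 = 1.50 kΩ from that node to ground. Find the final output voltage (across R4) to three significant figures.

V_out ≈ 1.61 V

Stage 2 presents R3+R4 = 5.400 kΩ as a load on stage 1's tap.
Stage 1's lower leg becomes R2‖(R3+R4) = 3.037 kΩ, so V_mid = 12.2 × 3.037/6.387 = 5.801 V.
Stage 2 is itself unloaded: V_out = V_mid × R4/(R3+R4) = 5.801 × 1.50/5.400 = 1.61 V.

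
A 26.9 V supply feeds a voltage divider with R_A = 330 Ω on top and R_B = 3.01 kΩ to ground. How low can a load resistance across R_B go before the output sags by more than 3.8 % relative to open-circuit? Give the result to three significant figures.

Output resistance R_th = R_A‖R_B = (330 × 3010)/3340 = 297.4 Ω.
The fractional drop is R_th/(R_th + R_L); requiring this ≤ 0.0380 gives R_L ≥ R_th(1/0.0380 − 1) = 297.4 × 25.32 = 7.53 kΩ.

R_L(min) ≈ 7.53 kΩ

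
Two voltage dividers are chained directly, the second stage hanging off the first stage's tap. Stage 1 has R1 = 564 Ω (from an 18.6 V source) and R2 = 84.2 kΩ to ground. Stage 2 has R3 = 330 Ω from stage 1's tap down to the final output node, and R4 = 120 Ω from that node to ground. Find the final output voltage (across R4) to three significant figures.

Stage 2 presents R3+R4 = 450.0 Ω as a load on stage 1's tap.
Stage 1's lower leg becomes R2‖(R3+R4) = 447.6 Ω, so V_mid = 18.6 × 447.6/1012 = 8.230 V.
Stage 2 is itself unloaded: V_out = V_mid × R4/(R3+R4) = 8.230 × 120/450.0 = 2.19 V.

V_out ≈ 2.19 V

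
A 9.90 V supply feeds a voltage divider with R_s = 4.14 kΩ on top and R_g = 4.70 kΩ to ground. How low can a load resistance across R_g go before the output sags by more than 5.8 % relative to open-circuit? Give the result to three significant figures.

R_L(min) ≈ 35.7 kΩ

Output resistance R_th = R_s‖R_g = (4.14 × 4.70)/8.840 = 2.201 kΩ.
The fractional drop is R_th/(R_th + R_L); requiring this ≤ 0.0580 gives R_L ≥ R_th(1/0.0580 − 1) = 2.201 × 16.24 = 35.7 kΩ.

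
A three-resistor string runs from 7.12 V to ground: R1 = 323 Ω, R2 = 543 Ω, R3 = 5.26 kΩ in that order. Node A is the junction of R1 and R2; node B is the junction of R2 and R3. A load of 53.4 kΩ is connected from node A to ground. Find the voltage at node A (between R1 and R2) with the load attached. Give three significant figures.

V ≈ 6.71 V

Below node A the series string R2+R3 = 5803 Ω sits in parallel with the 53400 Ω load: 5234 Ω.
V_A = 7.12 × 5234/(323 + 5234) = 6.71 V.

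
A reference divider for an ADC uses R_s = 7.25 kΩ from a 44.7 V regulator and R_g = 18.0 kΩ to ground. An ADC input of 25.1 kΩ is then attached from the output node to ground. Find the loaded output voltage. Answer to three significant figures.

The load sits in parallel with R_g: R_g‖R_L = (18.0 × 25.1) / (18.0 + 25.1) = 10.48 kΩ.
V_out = 44.7 × 10.48 / (7.25 + 10.48) = 44.7 × 10.48/17.73 = 26.4 V.

V_out ≈ 26.4 V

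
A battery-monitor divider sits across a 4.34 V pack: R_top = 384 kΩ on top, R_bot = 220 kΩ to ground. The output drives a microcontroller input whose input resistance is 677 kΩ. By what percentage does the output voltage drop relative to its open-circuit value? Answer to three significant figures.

17.1 %

The divider's output (Thévenin) resistance is R_top‖R_bot = 139.9 kΩ.
Fractional drop under load = R_th/(R_th + R_L) = 139.9 / (139.9 + 677) = 0.1712.
So the output falls by 17.1 %.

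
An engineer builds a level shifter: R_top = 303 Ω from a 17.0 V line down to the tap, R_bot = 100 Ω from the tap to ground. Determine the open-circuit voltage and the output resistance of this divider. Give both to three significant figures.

V_th is the open-circuit tap voltage: 17.0 × 100/(303 + 100) = 4.22 V.
With the supply zeroed, R_top and R_bot appear in parallel from the tap: R_th = R_top‖R_bot = (303 × 100)/403.0 = 75.2 Ω.

V_th = 4.22 V, R_th = 75.2 Ω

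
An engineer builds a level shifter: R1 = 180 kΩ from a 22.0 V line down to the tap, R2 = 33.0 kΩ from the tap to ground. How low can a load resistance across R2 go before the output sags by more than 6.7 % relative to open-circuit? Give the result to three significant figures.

R_L(min) ≈ 388 kΩ

Output resistance R_th = R1‖R2 = (180 × 33.0)/213.0 = 27.89 kΩ.
The fractional drop is R_th/(R_th + R_L); requiring this ≤ 0.0670 gives R_L ≥ R_th(1/0.0670 − 1) = 27.89 × 13.93 = 388 kΩ.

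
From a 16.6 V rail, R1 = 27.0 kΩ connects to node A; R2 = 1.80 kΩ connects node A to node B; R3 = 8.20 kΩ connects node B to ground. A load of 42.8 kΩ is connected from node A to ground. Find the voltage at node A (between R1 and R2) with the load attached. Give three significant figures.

Below node A the series string R2+R3 = 10.00 kΩ sits in parallel with the 42.8 kΩ load: 8.106 kΩ.
V_A = 16.6 × 8.106/(27.0 + 8.106) = 3.83 V.

V ≈ 3.83 V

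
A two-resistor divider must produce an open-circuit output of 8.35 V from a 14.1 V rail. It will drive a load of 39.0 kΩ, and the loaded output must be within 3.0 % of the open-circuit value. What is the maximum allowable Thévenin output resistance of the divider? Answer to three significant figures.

R_th ≤ 1.21 kΩ

Loading drop = R_th/(R_th + R_L) ≤ 0.0300, so R_th ≤ R_L · ε/(1−ε) = 39.0 kΩ × 0.0300/0.9700 = 1.21 kΩ.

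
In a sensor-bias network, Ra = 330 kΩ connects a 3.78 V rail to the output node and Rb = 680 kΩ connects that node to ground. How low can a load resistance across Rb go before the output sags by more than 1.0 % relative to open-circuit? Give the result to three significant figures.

Output resistance R_th = Ra‖Rb = (330 × 680)/1010 = 222.2 kΩ.
The fractional drop is R_th/(R_th + R_L); requiring this ≤ 0.0100 gives R_L ≥ R_th(1/0.0100 − 1) = 222.2 × 99.00 = 22.0 MΩ.

R_L(min) ≈ 22.0 MΩ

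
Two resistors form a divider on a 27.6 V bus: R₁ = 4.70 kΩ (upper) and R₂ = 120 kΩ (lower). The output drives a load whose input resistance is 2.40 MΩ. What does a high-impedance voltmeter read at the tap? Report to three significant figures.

The load sits in parallel with R₂: R₂‖R_L = (120 × 2400) / (120 + 2400) = 114.3 kΩ.
V_out = 27.6 × 114.3 / (4.70 + 114.3) = 27.6 × 114.3/119.0 = 26.5 V.

V_out ≈ 26.5 V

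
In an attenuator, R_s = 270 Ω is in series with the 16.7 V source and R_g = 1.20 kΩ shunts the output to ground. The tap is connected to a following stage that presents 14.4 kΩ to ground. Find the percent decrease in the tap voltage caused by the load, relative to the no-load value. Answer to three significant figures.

The divider's output (Thévenin) resistance is R_s‖R_g = 220.4 Ω.
Fractional drop under load = R_th/(R_th + R_L) = 220.4 / (220.4 + 14400) = 0.01508.
So the output falls by 1.51 %.

1.51 %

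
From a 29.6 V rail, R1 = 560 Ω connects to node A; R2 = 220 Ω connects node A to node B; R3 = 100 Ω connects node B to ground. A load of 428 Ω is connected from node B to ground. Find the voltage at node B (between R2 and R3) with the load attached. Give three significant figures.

At node B, R3 is in parallel with the load: R3‖R_L = 81.06 Ω.
Below node A the resistance is R2 + (R3‖R_L) = 301.1 Ω, so V_A = 29.6 × 301.1/861.1 = 10.35 V.
Then V_B = V_A × (R3‖R_L)/(R2 + R3‖R_L) = 10.35 × 81.06/301.1 = 2.79 V.

V ≈ 2.79 V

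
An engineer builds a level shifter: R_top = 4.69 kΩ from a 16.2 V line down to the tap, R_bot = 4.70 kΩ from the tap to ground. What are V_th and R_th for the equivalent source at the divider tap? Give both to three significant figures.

V_th is the open-circuit tap voltage: 16.2 × 4.70/(4.69 + 4.70) = 8.11 V.
With the supply zeroed, R_top and R_bot appear in parallel from the tap: R_th = R_top‖R_bot = (4.69 × 4.70)/9.390 = 2.35 kΩ.

V_th = 8.11 V, R_th = 2.35 kΩ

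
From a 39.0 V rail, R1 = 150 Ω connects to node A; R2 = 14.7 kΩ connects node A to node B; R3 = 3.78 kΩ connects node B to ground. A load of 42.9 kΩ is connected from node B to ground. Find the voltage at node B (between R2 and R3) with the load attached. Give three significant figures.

V ≈ 7.39 V

At node B, R3 is in parallel with the load: R3‖R_L = 3474 Ω.
Below node A the resistance is R2 + (R3‖R_L) = 18170 Ω, so V_A = 39.0 × 18170/18320 = 38.68 V.
Then V_B = V_A × (R3‖R_L)/(R2 + R3‖R_L) = 38.68 × 3474/18170 = 7.39 V.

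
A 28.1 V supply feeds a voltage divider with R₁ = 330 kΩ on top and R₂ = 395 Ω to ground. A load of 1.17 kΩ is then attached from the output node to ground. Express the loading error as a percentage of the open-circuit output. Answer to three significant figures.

25.2 %

Unloaded V = 28.1 × 395/330400 = 0.03359 V.
Loaded: R₂‖R_L = 295.3 Ω, giving V = 28.1 × 295.3/330300 = 0.02512 V.
Drop = (0.03359 − 0.02512) / 0.03359 = 25.2 %.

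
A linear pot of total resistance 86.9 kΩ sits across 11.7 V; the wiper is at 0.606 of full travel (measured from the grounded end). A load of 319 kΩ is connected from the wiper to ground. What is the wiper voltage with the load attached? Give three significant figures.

V ≈ 6.66 V

The wiper splits the pot into (1−α)R = 34.24 kΩ above and αR = 52.66 kΩ below.
Lower section ‖ load = 45.20 kΩ.
V_wiper = 11.7 × 45.20/(34.24 + 45.20) = 6.66 V.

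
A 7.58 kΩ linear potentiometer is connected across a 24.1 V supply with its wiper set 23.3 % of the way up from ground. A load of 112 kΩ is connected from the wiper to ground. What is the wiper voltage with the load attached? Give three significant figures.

The wiper splits the pot into (1−α)R = 5.814 kΩ above and αR = 1.766 kΩ below.
Lower section ‖ load = 1.739 kΩ.
V_wiper = 24.1 × 1.739/(5.814 + 1.739) = 5.55 V.

V ≈ 5.55 V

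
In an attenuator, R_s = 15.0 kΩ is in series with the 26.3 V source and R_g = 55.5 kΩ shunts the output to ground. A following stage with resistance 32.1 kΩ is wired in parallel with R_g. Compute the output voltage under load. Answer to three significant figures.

V_out ≈ 15.1 V

The load sits in parallel with R_g: R_g‖R_L = (55.5 × 32.1) / (55.5 + 32.1) = 20.34 kΩ.
V_out = 26.3 × 20.34 / (15.0 + 20.34) = 26.3 × 20.34/35.34 = 15.1 V.
(Unloaded it would have been 20.7 V.)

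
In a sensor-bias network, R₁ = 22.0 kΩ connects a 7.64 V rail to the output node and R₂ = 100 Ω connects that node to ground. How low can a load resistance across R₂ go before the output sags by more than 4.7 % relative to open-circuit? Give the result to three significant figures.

R_L(min) ≈ 2.02 kΩ

Output resistance R_th = R₁‖R₂ = (22000 × 100)/22100 = 99.55 Ω.
The fractional drop is R_th/(R_th + R_L); requiring this ≤ 0.0470 gives R_L ≥ R_th(1/0.0470 − 1) = 99.55 × 20.28 = 2.02 kΩ.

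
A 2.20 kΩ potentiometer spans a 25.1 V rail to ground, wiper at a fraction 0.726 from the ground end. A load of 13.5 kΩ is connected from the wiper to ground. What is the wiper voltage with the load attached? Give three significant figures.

The wiper splits the pot into (1−α)R = 602.8 Ω above and αR = 1597 Ω below.
Lower section ‖ load = 1428 Ω.
V_wiper = 25.1 × 1428/(602.8 + 1428) = 17.7 V.

V ≈ 17.7 V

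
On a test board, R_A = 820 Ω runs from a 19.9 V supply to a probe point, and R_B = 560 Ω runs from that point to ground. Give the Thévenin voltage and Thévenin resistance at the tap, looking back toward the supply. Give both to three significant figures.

V_th = 8.08 V, R_th = 333 Ω

V_th is the open-circuit tap voltage: 19.9 × 560/(820 + 560) = 8.08 V.
With the supply zeroed, R_A and R_B appear in parallel from the tap: R_th = R_A‖R_B = (820 × 560)/1380 = 333 Ω.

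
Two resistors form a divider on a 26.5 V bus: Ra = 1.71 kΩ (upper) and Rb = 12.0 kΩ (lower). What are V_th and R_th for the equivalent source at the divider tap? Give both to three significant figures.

V_th is the open-circuit tap voltage: 26.5 × 12.0/(1.71 + 12.0) = 23.2 V.
With the supply zeroed, Ra and Rb appear in parallel from the tap: R_th = Ra‖Rb = (1.71 × 12.0)/13.71 = 1.50 kΩ.

V_th = 23.2 V, R_th = 1.50 kΩ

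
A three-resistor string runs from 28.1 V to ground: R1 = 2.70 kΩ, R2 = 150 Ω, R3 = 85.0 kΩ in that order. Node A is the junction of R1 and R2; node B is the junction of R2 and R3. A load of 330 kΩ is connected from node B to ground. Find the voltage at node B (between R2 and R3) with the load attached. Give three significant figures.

V ≈ 27.0 V

At node B, R3 is in parallel with the load: R3‖R_L = 67590 Ω.
Below node A the resistance is R2 + (R3‖R_L) = 67740 Ω, so V_A = 28.1 × 67740/70440 = 27.02 V.
Then V_B = V_A × (R3‖R_L)/(R2 + R3‖R_L) = 27.02 × 67590/67740 = 27.0 V.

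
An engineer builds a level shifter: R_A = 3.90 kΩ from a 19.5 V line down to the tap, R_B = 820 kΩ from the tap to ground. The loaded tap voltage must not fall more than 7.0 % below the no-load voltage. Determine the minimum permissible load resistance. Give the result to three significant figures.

R_L(min) ≈ 51.6 kΩ

Output resistance R_th = R_A‖R_B = (3.90 × 820)/823.9 = 3.882 kΩ.
The fractional drop is R_th/(R_th + R_L); requiring this ≤ 0.0700 gives R_L ≥ R_th(1/0.0700 − 1) = 3.882 × 13.29 = 51.6 kΩ.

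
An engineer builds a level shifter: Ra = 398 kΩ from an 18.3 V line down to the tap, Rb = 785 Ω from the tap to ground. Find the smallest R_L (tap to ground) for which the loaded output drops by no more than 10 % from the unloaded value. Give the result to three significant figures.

Output resistance R_th = Ra‖Rb = (398000 × 785)/398800 = 783.5 Ω.
The fractional drop is R_th/(R_th + R_L); requiring this ≤ 0.100 gives R_L ≥ R_th(1/0.100 − 1) = 783.5 × 9.000 = 7.05 kΩ.

R_L(min) ≈ 7.05 kΩ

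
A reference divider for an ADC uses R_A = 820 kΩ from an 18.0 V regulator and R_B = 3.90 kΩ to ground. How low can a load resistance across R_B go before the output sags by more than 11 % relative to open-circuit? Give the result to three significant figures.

R_L(min) ≈ 31.4 kΩ

Output resistance R_th = R_A‖R_B = (820 × 3.90)/823.9 = 3.882 kΩ.
The fractional drop is R_th/(R_th + R_L); requiring this ≤ 0.110 gives R_L ≥ R_th(1/0.110 − 1) = 3.882 × 8.091 = 31.4 kΩ.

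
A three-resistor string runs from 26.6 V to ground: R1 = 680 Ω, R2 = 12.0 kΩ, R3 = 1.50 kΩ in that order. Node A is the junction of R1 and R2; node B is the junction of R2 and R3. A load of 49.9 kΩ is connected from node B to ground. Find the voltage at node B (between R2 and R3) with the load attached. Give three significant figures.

At node B, R3 is in parallel with the load: R3‖R_L = 1456 Ω.
Below node A the resistance is R2 + (R3‖R_L) = 13460 Ω, so V_A = 26.6 × 13460/14140 = 25.32 V.
Then V_B = V_A × (R3‖R_L)/(R2 + R3‖R_L) = 25.32 × 1456/13460 = 2.74 V.

V ≈ 2.74 V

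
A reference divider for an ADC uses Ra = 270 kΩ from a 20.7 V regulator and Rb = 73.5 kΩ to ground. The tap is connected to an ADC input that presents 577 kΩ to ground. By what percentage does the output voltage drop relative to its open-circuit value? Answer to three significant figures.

9.10 %

The divider's output (Thévenin) resistance is Ra‖Rb = 57.77 kΩ.
Fractional drop under load = R_th/(R_th + R_L) = 57.77 / (57.77 + 577) = 0.09101.
So the output falls by 9.10 %.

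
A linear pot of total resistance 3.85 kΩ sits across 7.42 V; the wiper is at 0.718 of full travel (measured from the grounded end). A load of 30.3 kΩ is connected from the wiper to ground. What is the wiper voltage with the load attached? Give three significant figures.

The wiper splits the pot into (1−α)R = 1.086 kΩ above and αR = 2.764 kΩ below.
Lower section ‖ load = 2.533 kΩ.
V_wiper = 7.42 × 2.533/(1.086 + 2.533) = 5.19 V.

V ≈ 5.19 V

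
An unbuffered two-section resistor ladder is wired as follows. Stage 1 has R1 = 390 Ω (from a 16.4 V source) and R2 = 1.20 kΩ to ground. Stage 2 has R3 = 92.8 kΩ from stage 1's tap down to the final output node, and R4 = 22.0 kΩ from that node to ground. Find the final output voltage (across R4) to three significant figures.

V_out ≈ 2.37 V

Stage 2 presents R3+R4 = 114800 Ω as a load on stage 1's tap.
Stage 1's lower leg becomes R2‖(R3+R4) = 1188 Ω, so V_mid = 16.4 × 1188/1578 = 12.35 V.
Stage 2 is itself unloaded: V_out = V_mid × R4/(R3+R4) = 12.35 × 22000/114800 = 2.37 V.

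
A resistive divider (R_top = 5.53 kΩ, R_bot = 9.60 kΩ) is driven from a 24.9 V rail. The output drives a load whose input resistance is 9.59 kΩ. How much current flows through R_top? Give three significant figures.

R_bot‖R_L = 4.797 kΩ, so the source sees R_top + R_bot‖R_L = 10.33 kΩ.
I = 24.9 V / 10.33 kΩ = 2.41 mA.

I ≈ 2.41 mA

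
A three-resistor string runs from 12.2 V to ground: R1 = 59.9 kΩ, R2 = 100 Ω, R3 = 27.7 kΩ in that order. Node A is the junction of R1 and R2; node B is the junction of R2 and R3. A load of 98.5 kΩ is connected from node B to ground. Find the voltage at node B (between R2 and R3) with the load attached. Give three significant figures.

V ≈ 3.23 V

At node B, R3 is in parallel with the load: R3‖R_L = 21620 Ω.
Below node A the resistance is R2 + (R3‖R_L) = 21720 Ω, so V_A = 12.2 × 21720/81620 = 3.247 V.
Then V_B = V_A × (R3‖R_L)/(R2 + R3‖R_L) = 3.247 × 21620/21720 = 3.23 V.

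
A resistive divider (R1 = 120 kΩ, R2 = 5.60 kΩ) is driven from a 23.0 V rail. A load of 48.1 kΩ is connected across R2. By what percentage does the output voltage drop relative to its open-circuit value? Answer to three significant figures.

10.0 %

Unloaded V = 23.0 × 5.60/125.6 = 1.0255 V.
Loaded: R2‖R_L = 5.016 kΩ, giving V = 23.0 × 5.016/125.0 = 0.92283 V.
Drop = (1.0255 − 0.92283) / 1.0255 = 10.0 %.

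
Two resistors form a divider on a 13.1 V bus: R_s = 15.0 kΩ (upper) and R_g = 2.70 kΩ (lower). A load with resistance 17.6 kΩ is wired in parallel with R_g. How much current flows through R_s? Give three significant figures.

R_g‖R_L = 2.341 kΩ, so the source sees R_s + R_g‖R_L = 17.34 kΩ.
I = 13.1 V / 17.34 kΩ = 0.755 mA.

I ≈ 0.755 mA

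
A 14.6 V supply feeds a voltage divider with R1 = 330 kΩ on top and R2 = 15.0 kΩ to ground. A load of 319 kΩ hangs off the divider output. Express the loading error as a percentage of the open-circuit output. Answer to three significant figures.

The divider's output (Thévenin) resistance is R1‖R2 = 14.35 kΩ.
Fractional drop under load = R_th/(R_th + R_L) = 14.35 / (14.35 + 319) = 0.04304.
So the output falls by 4.30 %.

4.30 %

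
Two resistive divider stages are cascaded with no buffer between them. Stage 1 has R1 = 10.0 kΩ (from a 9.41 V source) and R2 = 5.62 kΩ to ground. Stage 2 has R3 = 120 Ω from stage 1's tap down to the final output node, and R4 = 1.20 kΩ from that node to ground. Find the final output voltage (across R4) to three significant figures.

Stage 2 presents R3+R4 = 1320 Ω as a load on stage 1's tap.
Stage 1's lower leg becomes R2‖(R3+R4) = 1069 Ω, so V_mid = 9.41 × 1069/11070 = 0.9087 V.
Stage 2 is itself unloaded: V_out = V_mid × R4/(R3+R4) = 0.9087 × 1200/1320 = 0.826 V.

V_out ≈ 0.826 V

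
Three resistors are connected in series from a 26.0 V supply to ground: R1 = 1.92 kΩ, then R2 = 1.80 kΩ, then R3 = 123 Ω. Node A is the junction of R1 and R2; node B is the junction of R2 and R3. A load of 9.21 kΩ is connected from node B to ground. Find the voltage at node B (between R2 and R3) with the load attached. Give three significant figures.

At node B, R3 is in parallel with the load: R3‖R_L = 121.4 Ω.
Below node A the resistance is R2 + (R3‖R_L) = 1921 Ω, so V_A = 26.0 × 1921/3841 = 13.00 V.
Then V_B = V_A × (R3‖R_L)/(R2 + R3‖R_L) = 13.00 × 121.4/1921 = 0.822 V.

V ≈ 0.822 V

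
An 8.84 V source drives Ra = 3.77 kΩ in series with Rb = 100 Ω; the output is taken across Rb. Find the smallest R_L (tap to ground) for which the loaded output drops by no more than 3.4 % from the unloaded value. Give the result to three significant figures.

R_L(min) ≈ 2.77 kΩ

Output resistance R_th = Ra‖Rb = (3770 × 100)/3870 = 97.42 Ω.
The fractional drop is R_th/(R_th + R_L); requiring this ≤ 0.0340 gives R_L ≥ R_th(1/0.0340 − 1) = 97.42 × 28.41 = 2.77 kΩ.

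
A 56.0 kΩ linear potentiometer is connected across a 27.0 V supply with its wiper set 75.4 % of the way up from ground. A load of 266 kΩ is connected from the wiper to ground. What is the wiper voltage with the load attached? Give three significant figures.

V ≈ 19.6 V

The wiper splits the pot into (1−α)R = 13.78 kΩ above and αR = 42.22 kΩ below.
Lower section ‖ load = 36.44 kΩ.
V_wiper = 27.0 × 36.44/(13.78 + 36.44) = 19.6 V.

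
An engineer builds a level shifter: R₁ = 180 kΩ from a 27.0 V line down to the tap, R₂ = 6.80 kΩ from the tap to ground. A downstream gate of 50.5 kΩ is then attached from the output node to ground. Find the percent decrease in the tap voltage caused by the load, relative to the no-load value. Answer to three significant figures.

11.5 %

Unloaded V = 27.0 × 6.80/186.8 = 0.98287 V.
Loaded: R₂‖R_L = 5.993 kΩ, giving V = 27.0 × 5.993/186.0 = 0.86999 V.
Drop = (0.98287 − 0.86999) / 0.98287 = 11.5 %.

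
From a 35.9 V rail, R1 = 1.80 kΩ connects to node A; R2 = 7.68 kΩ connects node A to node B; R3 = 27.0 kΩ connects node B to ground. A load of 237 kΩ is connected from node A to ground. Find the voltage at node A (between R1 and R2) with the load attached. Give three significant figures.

Below node A the series string R2+R3 = 34.68 kΩ sits in parallel with the 237 kΩ load: 30.25 kΩ.
V_A = 35.9 × 30.25/(1.80 + 30.25) = 33.9 V.

V ≈ 33.9 V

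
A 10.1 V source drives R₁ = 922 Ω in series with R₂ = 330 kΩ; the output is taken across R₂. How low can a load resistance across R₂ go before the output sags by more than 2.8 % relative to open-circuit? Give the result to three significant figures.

R_L(min) ≈ 31.9 kΩ

Output resistance R_th = R₁‖R₂ = (922 × 330000)/330900 = 919.4 Ω.
The fractional drop is R_th/(R_th + R_L); requiring this ≤ 0.0280 gives R_L ≥ R_th(1/0.0280 − 1) = 919.4 × 34.71 = 31.9 kΩ.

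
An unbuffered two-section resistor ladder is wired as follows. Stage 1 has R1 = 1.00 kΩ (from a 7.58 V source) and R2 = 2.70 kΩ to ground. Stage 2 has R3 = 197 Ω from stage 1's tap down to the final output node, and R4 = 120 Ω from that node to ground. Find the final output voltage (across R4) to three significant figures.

Stage 2 presents R3+R4 = 317.0 Ω as a load on stage 1's tap.
Stage 1's lower leg becomes R2‖(R3+R4) = 283.7 Ω, so V_mid = 7.58 × 283.7/1284 = 1.675 V.
Stage 2 is itself unloaded: V_out = V_mid × R4/(R3+R4) = 1.675 × 120/317.0 = 0.634 V.

V_out ≈ 0.634 V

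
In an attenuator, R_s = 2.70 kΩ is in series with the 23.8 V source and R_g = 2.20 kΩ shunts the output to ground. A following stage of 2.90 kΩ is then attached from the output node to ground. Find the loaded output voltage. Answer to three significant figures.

The load sits in parallel with R_g: R_g‖R_L = (2.20 × 2.90) / (2.20 + 2.90) = 1.251 kΩ.
V_out = 23.8 × 1.251 / (2.70 + 1.251) = 23.8 × 1.251/3.951 = 7.54 V.

V_out ≈ 7.54 V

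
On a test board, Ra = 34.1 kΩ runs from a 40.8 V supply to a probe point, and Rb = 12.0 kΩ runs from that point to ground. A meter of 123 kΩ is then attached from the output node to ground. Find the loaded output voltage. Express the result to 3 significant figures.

The load sits in parallel with Rb: Rb‖R_L = (12.0 × 123) / (12.0 + 123) = 10.93 kΩ.
V_out = 40.8 × 10.93 / (34.1 + 10.93) = 40.8 × 10.93/45.03 = 9.91 V.

V_out ≈ 9.91 V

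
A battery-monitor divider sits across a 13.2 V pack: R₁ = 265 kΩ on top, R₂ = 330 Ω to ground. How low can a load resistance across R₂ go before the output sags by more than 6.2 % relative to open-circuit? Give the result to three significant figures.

Output resistance R_th = R₁‖R₂ = (265000 × 330)/265300 = 329.6 Ω.
The fractional drop is R_th/(R_th + R_L); requiring this ≤ 0.0620 gives R_L ≥ R_th(1/0.0620 − 1) = 329.6 × 15.13 = 4.99 kΩ.

R_L(min) ≈ 4.99 kΩ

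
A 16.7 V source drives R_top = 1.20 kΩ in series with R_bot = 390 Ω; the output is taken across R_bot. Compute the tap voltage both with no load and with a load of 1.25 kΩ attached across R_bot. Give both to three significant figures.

Unloaded: 4.10 V; loaded: 3.32 V

Open-circuit: V = 16.7 × 390/(1200 + 390) = 4.10 V.
With the load, R_bot becomes R_bot‖R_L = 297.3 Ω, so V = 16.7 × 297.3/1497 = 3.32 V.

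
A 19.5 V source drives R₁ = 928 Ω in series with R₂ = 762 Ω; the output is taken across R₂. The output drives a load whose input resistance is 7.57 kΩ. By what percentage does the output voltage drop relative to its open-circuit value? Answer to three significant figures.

5.24 %

The divider's output (Thévenin) resistance is R₁‖R₂ = 418.4 Ω.
Fractional drop under load = R_th/(R_th + R_L) = 418.4 / (418.4 + 7570) = 0.05238.
So the output falls by 5.24 %.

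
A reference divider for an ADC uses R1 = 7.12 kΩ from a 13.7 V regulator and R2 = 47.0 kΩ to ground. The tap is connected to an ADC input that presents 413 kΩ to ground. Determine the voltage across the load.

The load sits in parallel with R2: R2‖R_L = (47.0 × 413) / (47.0 + 413) = 42.20 kΩ.
V_out = 13.7 × 42.20 / (7.12 + 42.20) = 13.7 × 42.20/49.32 = 11.7 V.

V_out ≈ 11.7 V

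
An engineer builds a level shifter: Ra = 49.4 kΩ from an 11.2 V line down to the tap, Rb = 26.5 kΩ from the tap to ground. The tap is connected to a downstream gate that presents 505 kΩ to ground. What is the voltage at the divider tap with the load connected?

The load sits in parallel with Rb: Rb‖R_L = (26.5 × 505) / (26.5 + 505) = 25.18 kΩ.
V_out = 11.2 × 25.18 / (49.4 + 25.18) = 11.2 × 25.18/74.58 = 3.78 V.
(Unloaded it would have been 3.91 V.)

V_out ≈ 3.78 V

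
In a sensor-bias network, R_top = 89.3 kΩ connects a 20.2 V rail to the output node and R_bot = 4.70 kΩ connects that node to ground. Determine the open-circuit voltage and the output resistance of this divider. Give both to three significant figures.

V_th is the open-circuit tap voltage: 20.2 × 4.70/(89.3 + 4.70) = 1.01 V.
With the supply zeroed, R_top and R_bot appear in parallel from the tap: R_th = R_top‖R_bot = (89.3 × 4.70)/94.00 = 4.46 kΩ.

V_th = 1.01 V, R_th = 4.46 kΩ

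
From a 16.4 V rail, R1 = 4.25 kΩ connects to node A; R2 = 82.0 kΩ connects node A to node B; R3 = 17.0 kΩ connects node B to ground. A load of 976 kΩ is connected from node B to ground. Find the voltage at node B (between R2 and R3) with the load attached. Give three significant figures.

V ≈ 2.66 V

At node B, R3 is in parallel with the load: R3‖R_L = 16.71 kΩ.
Below node A the resistance is R2 + (R3‖R_L) = 98.71 kΩ, so V_A = 16.4 × 98.71/103.0 = 15.72 V.
Then V_B = V_A × (R3‖R_L)/(R2 + R3‖R_L) = 15.72 × 16.71/98.71 = 2.66 V.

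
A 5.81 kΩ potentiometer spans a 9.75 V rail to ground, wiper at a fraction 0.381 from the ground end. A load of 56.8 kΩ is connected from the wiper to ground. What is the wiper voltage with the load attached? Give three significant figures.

The wiper splits the pot into (1−α)R = 3.596 kΩ above and αR = 2.214 kΩ below.
Lower section ‖ load = 2.131 kΩ.
V_wiper = 9.75 × 2.131/(3.596 + 2.131) = 3.63 V.

V ≈ 3.63 V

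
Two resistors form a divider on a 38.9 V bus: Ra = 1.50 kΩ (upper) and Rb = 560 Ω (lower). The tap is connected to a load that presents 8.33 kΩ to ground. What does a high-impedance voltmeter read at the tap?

V_out ≈ 10.1 V

The load sits in parallel with Rb: Rb‖R_L = (560 × 8330) / (560 + 8330) = 524.7 Ω.
V_out = 38.9 × 524.7 / (1500 + 524.7) = 38.9 × 524.7/2025 = 10.1 V.
(Unloaded it would have been 10.6 V.)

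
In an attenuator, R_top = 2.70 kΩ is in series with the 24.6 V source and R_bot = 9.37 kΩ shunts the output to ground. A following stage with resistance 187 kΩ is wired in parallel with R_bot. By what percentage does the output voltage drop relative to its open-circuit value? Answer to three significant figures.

The divider's output (Thévenin) resistance is R_top‖R_bot = 2.096 kΩ.
Fractional drop under load = R_th/(R_th + R_L) = 2.096 / (2.096 + 187) = 0.01108.
So the output falls by 1.11 %.

1.11 %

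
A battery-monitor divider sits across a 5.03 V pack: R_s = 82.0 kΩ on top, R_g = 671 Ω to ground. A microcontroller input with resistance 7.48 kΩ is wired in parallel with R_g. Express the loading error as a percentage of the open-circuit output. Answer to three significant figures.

Unloaded V = 5.03 × 671/82670 = 0.040826 V.
Loaded: R_g‖R_L = 615.8 Ω, giving V = 5.03 × 615.8/82620 = 0.037490 V.
Drop = (0.040826 − 0.037490) / 0.040826 = 8.17 %.

8.17 %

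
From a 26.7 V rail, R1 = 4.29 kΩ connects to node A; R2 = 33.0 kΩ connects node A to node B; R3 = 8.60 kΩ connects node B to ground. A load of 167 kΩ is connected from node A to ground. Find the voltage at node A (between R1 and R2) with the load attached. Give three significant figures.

V ≈ 23.7 V

Below node A the series string R2+R3 = 41.60 kΩ sits in parallel with the 167 kΩ load: 33.30 kΩ.
V_A = 26.7 × 33.30/(4.29 + 33.30) = 23.7 V.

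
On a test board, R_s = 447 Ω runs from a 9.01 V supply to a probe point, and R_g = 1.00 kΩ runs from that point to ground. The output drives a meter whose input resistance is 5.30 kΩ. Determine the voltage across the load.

V_out ≈ 5.88 V

The load sits in parallel with R_g: R_g‖R_L = (1000 × 5300) / (1000 + 5300) = 841.3 Ω.
V_out = 9.01 × 841.3 / (447 + 841.3) = 9.01 × 841.3/1288 = 5.88 V.
(Unloaded it would have been 6.23 V.)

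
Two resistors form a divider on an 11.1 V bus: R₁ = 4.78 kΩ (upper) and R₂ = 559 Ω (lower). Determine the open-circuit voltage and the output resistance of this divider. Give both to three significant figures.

V_th is the open-circuit tap voltage: 11.1 × 559/(4780 + 559) = 1.16 V.
With the supply zeroed, R₁ and R₂ appear in parallel from the tap: R_th = R₁‖R₂ = (4780 × 559)/5339 = 500 Ω.

V_th = 1.16 V, R_th = 500 Ω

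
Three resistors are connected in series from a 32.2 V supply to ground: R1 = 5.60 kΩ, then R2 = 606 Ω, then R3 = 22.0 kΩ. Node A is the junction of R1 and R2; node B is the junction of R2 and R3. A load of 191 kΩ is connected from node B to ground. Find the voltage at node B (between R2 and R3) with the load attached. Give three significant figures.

At node B, R3 is in parallel with the load: R3‖R_L = 19730 Ω.
Below node A the resistance is R2 + (R3‖R_L) = 20330 Ω, so V_A = 32.2 × 20330/25930 = 25.25 V.
Then V_B = V_A × (R3‖R_L)/(R2 + R3‖R_L) = 25.25 × 19730/20330 = 24.5 V.

V ≈ 24.5 V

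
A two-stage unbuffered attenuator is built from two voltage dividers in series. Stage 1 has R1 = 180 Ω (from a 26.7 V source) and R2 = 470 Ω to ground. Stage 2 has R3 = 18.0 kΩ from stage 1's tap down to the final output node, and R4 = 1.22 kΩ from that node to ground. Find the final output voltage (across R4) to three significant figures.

V_out ≈ 1.22 V

Stage 2 presents R3+R4 = 19220 Ω as a load on stage 1's tap.
Stage 1's lower leg becomes R2‖(R3+R4) = 458.8 Ω, so V_mid = 26.7 × 458.8/638.8 = 19.18 V.
Stage 2 is itself unloaded: V_out = V_mid × R4/(R3+R4) = 19.18 × 1220/19220 = 1.22 V.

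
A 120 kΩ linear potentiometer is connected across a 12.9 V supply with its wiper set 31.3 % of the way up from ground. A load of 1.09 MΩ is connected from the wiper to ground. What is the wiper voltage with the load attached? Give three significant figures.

The wiper splits the pot into (1−α)R = 82.44 kΩ above and αR = 37.56 kΩ below.
Lower section ‖ load = 36.31 kΩ.
V_wiper = 12.9 × 36.31/(82.44 + 36.31) = 3.94 V.

V ≈ 3.94 V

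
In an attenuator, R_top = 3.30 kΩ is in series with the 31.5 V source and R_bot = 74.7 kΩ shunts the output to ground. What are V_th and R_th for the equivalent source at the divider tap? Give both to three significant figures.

V_th is the open-circuit tap voltage: 31.5 × 74.7/(3.30 + 74.7) = 30.2 V.
With the supply zeroed, R_top and R_bot appear in parallel from the tap: R_th = R_top‖R_bot = (3.30 × 74.7)/78.00 = 3.16 kΩ.

V_th = 30.2 V, R_th = 3.16 kΩ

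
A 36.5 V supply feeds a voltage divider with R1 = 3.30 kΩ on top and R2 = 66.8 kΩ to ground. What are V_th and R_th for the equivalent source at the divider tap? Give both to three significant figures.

V_th = 34.8 V, R_th = 3.14 kΩ

V_th is the open-circuit tap voltage: 36.5 × 66.8/(3.30 + 66.8) = 34.8 V.
With the supply zeroed, R1 and R2 appear in parallel from the tap: R_th = R1‖R2 = (3.30 × 66.8)/70.10 = 3.14 kΩ.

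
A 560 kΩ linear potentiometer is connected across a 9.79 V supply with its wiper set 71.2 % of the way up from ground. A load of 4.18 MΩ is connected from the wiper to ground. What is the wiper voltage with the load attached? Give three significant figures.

V ≈ 6.78 V

The wiper splits the pot into (1−α)R = 161.3 kΩ above and αR = 398.7 kΩ below.
Lower section ‖ load = 364.0 kΩ.
V_wiper = 9.79 × 364.0/(161.3 + 364.0) = 6.78 V.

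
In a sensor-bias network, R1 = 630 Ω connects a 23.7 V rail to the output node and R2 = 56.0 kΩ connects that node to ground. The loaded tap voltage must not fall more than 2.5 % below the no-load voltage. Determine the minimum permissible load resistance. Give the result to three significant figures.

R_L(min) ≈ 24.3 kΩ

Output resistance R_th = R1‖R2 = (630 × 56000)/56630 = 623.0 Ω.
The fractional drop is R_th/(R_th + R_L); requiring this ≤ 0.0250 gives R_L ≥ R_th(1/0.0250 − 1) = 623.0 × 39.00 = 24.3 kΩ.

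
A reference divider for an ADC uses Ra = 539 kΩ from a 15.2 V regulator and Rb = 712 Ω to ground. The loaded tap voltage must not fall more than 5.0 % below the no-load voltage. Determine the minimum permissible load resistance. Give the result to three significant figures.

Output resistance R_th = Ra‖Rb = (539000 × 712)/539700 = 711.1 Ω.
The fractional drop is R_th/(R_th + R_L); requiring this ≤ 0.0500 gives R_L ≥ R_th(1/0.0500 − 1) = 711.1 × 19.00 = 13.5 kΩ.

R_L(min) ≈ 13.5 kΩ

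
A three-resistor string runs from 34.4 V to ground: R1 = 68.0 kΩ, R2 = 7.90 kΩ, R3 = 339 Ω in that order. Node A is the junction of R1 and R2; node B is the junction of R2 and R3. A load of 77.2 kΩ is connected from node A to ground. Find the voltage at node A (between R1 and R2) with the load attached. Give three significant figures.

V ≈ 3.39 V

Below node A the series string R2+R3 = 8239 Ω sits in parallel with the 77200 Ω load: 7445 Ω.
V_A = 34.4 × 7445/(68000 + 7445) = 3.39 V.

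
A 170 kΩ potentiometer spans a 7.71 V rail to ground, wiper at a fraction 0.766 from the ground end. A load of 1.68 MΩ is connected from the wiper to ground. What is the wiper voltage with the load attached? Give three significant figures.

V ≈ 5.80 V

The wiper splits the pot into (1−α)R = 39.78 kΩ above and αR = 130.2 kΩ below.
Lower section ‖ load = 120.9 kΩ.
V_wiper = 7.71 × 120.9/(39.78 + 120.9) = 5.80 V.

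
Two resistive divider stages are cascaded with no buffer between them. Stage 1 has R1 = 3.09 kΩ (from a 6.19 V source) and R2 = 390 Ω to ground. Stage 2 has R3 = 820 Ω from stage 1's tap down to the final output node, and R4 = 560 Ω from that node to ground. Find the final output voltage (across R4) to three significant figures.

V_out ≈ 0.225 V

Stage 2 presents R3+R4 = 1380 Ω as a load on stage 1's tap.
Stage 1's lower leg becomes R2‖(R3+R4) = 304.1 Ω, so V_mid = 6.19 × 304.1/3394 = 0.5545 V.
Stage 2 is itself unloaded: V_out = V_mid × R4/(R3+R4) = 0.5545 × 560/1380 = 0.225 V.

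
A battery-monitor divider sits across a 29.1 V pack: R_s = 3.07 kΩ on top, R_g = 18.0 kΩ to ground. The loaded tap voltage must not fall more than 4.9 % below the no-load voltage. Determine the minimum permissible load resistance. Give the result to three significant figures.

R_L(min) ≈ 50.9 kΩ

Output resistance R_th = R_s‖R_g = (3.07 × 18.0)/21.07 = 2.623 kΩ.
The fractional drop is R_th/(R_th + R_L); requiring this ≤ 0.0490 gives R_L ≥ R_th(1/0.0490 − 1) = 2.623 × 19.41 = 50.9 kΩ.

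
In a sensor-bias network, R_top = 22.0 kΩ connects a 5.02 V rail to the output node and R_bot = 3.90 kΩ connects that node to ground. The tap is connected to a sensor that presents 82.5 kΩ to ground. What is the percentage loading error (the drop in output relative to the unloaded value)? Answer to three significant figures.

The divider's output (Thévenin) resistance is R_top‖R_bot = 3.313 kΩ.
Fractional drop under load = R_th/(R_th + R_L) = 3.313 / (3.313 + 82.5) = 0.03860.
So the output falls by 3.86 %.

3.86 %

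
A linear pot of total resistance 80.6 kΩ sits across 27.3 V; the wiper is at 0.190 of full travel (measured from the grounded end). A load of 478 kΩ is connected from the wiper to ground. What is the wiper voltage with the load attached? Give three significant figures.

V ≈ 5.06 V

The wiper splits the pot into (1−α)R = 65.29 kΩ above and αR = 15.31 kΩ below.
Lower section ‖ load = 14.84 kΩ.
V_wiper = 27.3 × 14.84/(65.29 + 14.84) = 5.06 V.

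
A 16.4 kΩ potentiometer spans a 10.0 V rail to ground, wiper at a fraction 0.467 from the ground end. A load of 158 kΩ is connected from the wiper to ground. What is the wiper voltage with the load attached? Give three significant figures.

The wiper splits the pot into (1−α)R = 8.741 kΩ above and αR = 7.659 kΩ below.
Lower section ‖ load = 7.305 kΩ.
V_wiper = 10.0 × 7.305/(8.741 + 7.305) = 4.55 V.

V ≈ 4.55 V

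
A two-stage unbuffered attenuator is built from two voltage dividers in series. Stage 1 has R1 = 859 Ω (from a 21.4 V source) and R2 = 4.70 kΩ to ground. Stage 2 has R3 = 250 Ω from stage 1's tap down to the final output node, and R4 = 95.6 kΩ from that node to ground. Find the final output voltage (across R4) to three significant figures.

Stage 2 presents R3+R4 = 95850 Ω as a load on stage 1's tap.
Stage 1's lower leg becomes R2‖(R3+R4) = 4480 Ω, so V_mid = 21.4 × 4480/5339 = 17.96 V.
Stage 2 is itself unloaded: V_out = V_mid × R4/(R3+R4) = 17.96 × 95600/95850 = 17.9 V.

V_out ≈ 17.9 V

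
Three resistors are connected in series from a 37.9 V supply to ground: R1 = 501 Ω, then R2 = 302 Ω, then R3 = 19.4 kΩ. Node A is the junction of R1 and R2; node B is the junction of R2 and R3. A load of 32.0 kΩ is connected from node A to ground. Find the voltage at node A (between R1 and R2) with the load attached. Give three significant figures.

Below node A the series string R2+R3 = 19700 Ω sits in parallel with the 32000 Ω load: 12190 Ω.
V_A = 37.9 × 12190/(501 + 12190) = 36.4 V.

V ≈ 36.4 V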